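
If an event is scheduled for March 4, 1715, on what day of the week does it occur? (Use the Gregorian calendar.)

Monday

Doomsday rule: the anchor day for the 1700s is Sunday. For year 15: 15÷12 = 1 r 3, and 3÷4 = 0, so 1+3+0 = 4.
Sunday + 4 ≡ Thursday — that's 1715's doomsday.
In March the doomsday date is Mar 14.
Mar 4 is 10 days before Mar 14; 10 mod 7 = 3, so Thursday − 3 = Monday.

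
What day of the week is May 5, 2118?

January 1, 2118 is a Saturday.
Jan 1, 2118 → Feb 1, 2118: 31 days (January has 31).
Feb 1, 2118 → Mar 1, 2118: 28 days (February has 28).
Mar 1, 2118 → Apr 1, 2118: 31 days (March has 31).
Apr 1, 2118 → May 1, 2118: 30 days (April has 30).
May 1, 2118 → May 5, 2118: 4 days.
Total: 124 days.
124 mod 7 = 5, so Saturday + 5 = Thursday.

Thursday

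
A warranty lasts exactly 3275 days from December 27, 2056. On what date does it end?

December 15, 2065

+365 (one year) → Dec 27, 2057 (2910 left).
+365 (one year) → Dec 27, 2058 (2545 left).
+365 (one year) → Dec 27, 2059 (2180 left).
+366 (one year; includes Feb 29, 2060) → Dec 27, 2060 (1814 left).
+365 (one year) → Dec 27, 2061 (1449 left).
+365 (one year) → Dec 27, 2062 (1084 left).
+365 (one year) → Dec 27, 2063 (719 left).
+366 (one year; includes Feb 29, 2064) → Dec 27, 2064 (353 left).
Dec has 31 days: +5 → Jan 1, 2065 (348 left).
Jan has 31 days: +31 → Feb 1, 2065 (317 left).
Feb has 28 days: +28 → Mar 1, 2065 (289 left).
Mar has 31 days: +31 → Apr 1, 2065 (258 left).
Apr has 30 days: +30 → May 1, 2065 (228 left).
May has 31 days: +31 → Jun 1, 2065 (197 left).
Jun has 30 days: +30 → Jul 1, 2065 (167 left).
Jul has 31 days: +31 → Aug 1, 2065 (136 left).
Aug has 31 days: +31 → Sep 1, 2065 (105 left).
Sep has 30 days: +30 → Oct 1, 2065 (75 left).
Oct has 31 days: +31 → Nov 1, 2065 (44 left).
Nov has 30 days: +30 → Dec 1, 2065 (14 left).
+14 → Dec 15, 2065.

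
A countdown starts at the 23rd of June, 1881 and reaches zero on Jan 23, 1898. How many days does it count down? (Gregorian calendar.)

Jun 23, 1881 → Jun 23, 1882: 365 days.
Jun 23, 1882 → Jun 23, 1883: 365 days.
Jun 23, 1883 → Jun 23, 1884: 366 days (Feb 29, 1884 is in that span).
Jun 23, 1884 → Jun 23, 1885: 365 days.
Jun 23, 1885 → Jun 23, 1886: 365 days.
Jun 23, 1886 → Jun 23, 1887: 365 days.
Jun 23, 1887 → Jun 23, 1888: 366 days (Feb 29, 1888 is in that span).
Jun 23, 1888 → Jun 23, 1889: 365 days.
Jun 23, 1889 → Jun 23, 1890: 365 days.
Jun 23, 1890 → Jun 23, 1891: 365 days.
Jun 23, 1891 → Jun 23, 1892: 366 days (Feb 29, 1892 is in that span).
Jun 23, 1892 → Jun 23, 1893: 365 days.
Jun 23, 1893 → Jun 23, 1894: 365 days.
Jun 23, 1894 → Jun 23, 1895: 365 days.
Jun 23, 1895 → Jun 23, 1896: 366 days (Feb 29, 1896 is in that span).
Jun 23, 1896 → Jun 23, 1897: 365 days.
Jun 23, 1897 → Jul 23, 1897: 30 days (June has 30).
Jul 23, 1897 → Aug 23, 1897: 31 days (July has 31).
Aug 23, 1897 → Sep 23, 1897: 31 days (August has 31).
Sep 23, 1897 → Oct 23, 1897: 30 days (September has 30).
Oct 23, 1897 → Nov 23, 1897: 31 days (October has 31).
Nov 23, 1897 → Dec 23, 1897: 30 days (November has 30).
Dec 23, 1897 → Jan 23, 1898: 31 days.
Total: 6058 days.

6058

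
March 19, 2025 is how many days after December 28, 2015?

Dec 28, 2015 → Dec 28, 2016: 366 days (Feb 29, 2016 is in that span).
Dec 28, 2016 → Dec 28, 2017: 365 days.
Dec 28, 2017 → Dec 28, 2018: 365 days.
Dec 28, 2018 → Dec 28, 2019: 365 days.
Dec 28, 2019 → Dec 28, 2020: 366 days (Feb 29, 2020 is in that span).
Dec 28, 2020 → Dec 28, 2021: 365 days.
Dec 28, 2021 → Dec 28, 2022: 365 days.
Dec 28, 2022 → Dec 28, 2023: 365 days.
Dec 28, 2023 → Dec 28, 2024: 366 days (Feb 29, 2024 is in that span).
Dec 28, 2024 → Jan 28, 2025: 31 days (December has 31).
Jan 28, 2025 → Feb 28, 2025: 31 days (January has 31).
Feb 28, 2025 → Mar 19, 2025: 19 days.
Total: 3369 days.

3369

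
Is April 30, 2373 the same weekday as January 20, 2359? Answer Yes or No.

No

From Jan 20, 2359 to Apr 30, 2373 is 5214 days.
5214 mod 7 = 6, so they are different weekdays.
(Jan 20, 2359 is a Tuesday; Apr 30, 2373 is a Monday.)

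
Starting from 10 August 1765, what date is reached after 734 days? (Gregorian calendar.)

+365 (one year) → Aug 10, 1766 (369 left).
Aug has 31 days: +22 → Sep 1, 1766 (347 left).
Sep has 30 days: +30 → Oct 1, 1766 (317 left).
Oct has 31 days: +31 → Nov 1, 1766 (286 left).
Nov has 30 days: +30 → Dec 1, 1766 (256 left).
Dec has 31 days: +31 → Jan 1, 1767 (225 left).
Jan has 31 days: +31 → Feb 1, 1767 (194 left).
Feb has 28 days: +28 → Mar 1, 1767 (166 left).
Mar has 31 days: +31 → Apr 1, 1767 (135 left).
Apr has 30 days: +30 → May 1, 1767 (105 left).
May has 31 days: +31 → Jun 1, 1767 (74 left).
Jun has 30 days: +30 → Jul 1, 1767 (44 left).
Jul has 31 days: +31 → Aug 1, 1767 (13 left).
+13 → Aug 14, 1767.

August 14, 1767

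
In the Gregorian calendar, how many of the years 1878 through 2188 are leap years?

Multiples of 4 in [1878,2188]: 78.
Of those, multiples of 100: 3 (not leap unless ÷400).
Multiples of 400: 1.
Leap years = 78 − 3 + 1 = 76.

76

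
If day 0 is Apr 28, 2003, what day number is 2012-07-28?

3379

Apr 28, 2003 → Apr 28, 2004: 366 days (Feb 29, 2004 is in that span).
Apr 28, 2004 → Apr 28, 2005: 365 days.
Apr 28, 2005 → Apr 28, 2006: 365 days.
Apr 28, 2006 → Apr 28, 2007: 365 days.
Apr 28, 2007 → Apr 28, 2008: 366 days (Feb 29, 2008 is in that span).
Apr 28, 2008 → Apr 28, 2009: 365 days.
Apr 28, 2009 → Apr 28, 2010: 365 days.
Apr 28, 2010 → Apr 28, 2011: 365 days.
Apr 28, 2011 → Apr 28, 2012: 366 days (Feb 29, 2012 is in that span).
Apr 28, 2012 → May 28, 2012: 30 days (April has 30).
May 28, 2012 → Jun 28, 2012: 31 days (May has 31).
Jun 28, 2012 → Jul 28, 2012: 30 days.
Total: 3379 days.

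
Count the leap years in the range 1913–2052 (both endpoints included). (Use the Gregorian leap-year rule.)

35

Multiples of 4 in [1913,2052]: 35.
Of those, multiples of 100: 1 (not leap unless ÷400).
Multiples of 400: 1.
Leap years = 35 − 1 + 1 = 35.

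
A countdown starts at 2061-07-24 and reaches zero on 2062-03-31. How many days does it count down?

250

Jul 24, 2061 → Aug 24, 2061: 31 days (July has 31).
Aug 24, 2061 → Sep 24, 2061: 31 days (August has 31).
Sep 24, 2061 → Oct 24, 2061: 30 days (September has 30).
Oct 24, 2061 → Nov 24, 2061: 31 days (October has 31).
Nov 24, 2061 → Dec 24, 2061: 30 days (November has 30).
Dec 24, 2061 → Jan 24, 2062: 31 days (December has 31).
Jan 24, 2062 → Feb 24, 2062: 31 days (January has 31).
Feb 24, 2062 → Mar 24, 2062: 28 days (February has 28).
Mar 24, 2062 → Mar 31, 2062: 7 days.
Total: 250 days.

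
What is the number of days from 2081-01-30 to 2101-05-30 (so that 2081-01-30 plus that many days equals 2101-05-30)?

Jan 30, 2081 → Jan 30, 2082: 365 days.
Jan 30, 2082 → Jan 30, 2083: 365 days.
Jan 30, 2083 → Jan 30, 2084: 365 days.
Jan 30, 2084 → Jan 30, 2085: 366 days (Feb 29, 2084 is in that span).
Jan 30, 2085 → Jan 30, 2086: 365 days.
Jan 30, 2086 → Jan 30, 2087: 365 days.
Jan 30, 2087 → Jan 30, 2088: 365 days.
Jan 30, 2088 → Jan 30, 2089: 366 days (Feb 29, 2088 is in that span).
Jan 30, 2089 → Jan 30, 2090: 365 days.
Jan 30, 2090 → Jan 30, 2091: 365 days.
Jan 30, 2091 → Jan 30, 2092: 365 days.
Jan 30, 2092 → Jan 30, 2093: 366 days (Feb 29, 2092 is in that span).
Jan 30, 2093 → Jan 30, 2094: 365 days.
Jan 30, 2094 → Jan 30, 2095: 365 days.
Jan 30, 2095 → Jan 30, 2096: 365 days.
Jan 30, 2096 → Jan 30, 2097: 366 days (Feb 29, 2096 is in that span).
Jan 30, 2097 → Jan 30, 2098: 365 days.
Jan 30, 2098 → Jan 30, 2099: 365 days.
Jan 30, 2099 → Jan 30, 2100: 365 days.
Jan 30, 2100 → Jan 30, 2101: 365 days.
Jan 30, 2101 → Feb 28, 2101: 29 days (January has 31).
Feb 28, 2101 → Mar 28, 2101: 28 days (February has 28).
Mar 28, 2101 → Apr 28, 2101: 31 days (March has 31).
Apr 28, 2101 → May 28, 2101: 30 days (April has 30).
May 28, 2101 → May 30, 2101: 2 days.
Total: 7424 days.

7424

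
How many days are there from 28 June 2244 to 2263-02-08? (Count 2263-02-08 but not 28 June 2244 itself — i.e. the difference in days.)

6799

Jun 28, 2244 → Jun 28, 2245: 365 days.
Jun 28, 2245 → Jun 28, 2246: 365 days.
Jun 28, 2246 → Jun 28, 2247: 365 days.
Jun 28, 2247 → Jun 28, 2248: 366 days (Feb 29, 2248 is in that span).
Jun 28, 2248 → Jun 28, 2249: 365 days.
Jun 28, 2249 → Jun 28, 2250: 365 days.
Jun 28, 2250 → Jun 28, 2251: 365 days.
Jun 28, 2251 → Jun 28, 2252: 366 days (Feb 29, 2252 is in that span).
Jun 28, 2252 → Jun 28, 2253: 365 days.
Jun 28, 2253 → Jun 28, 2254: 365 days.
Jun 28, 2254 → Jun 28, 2255: 365 days.
Jun 28, 2255 → Jun 28, 2256: 366 days (Feb 29, 2256 is in that span).
Jun 28, 2256 → Jun 28, 2257: 365 days.
Jun 28, 2257 → Jun 28, 2258: 365 days.
Jun 28, 2258 → Jun 28, 2259: 365 days.
Jun 28, 2259 → Jun 28, 2260: 366 days (Feb 29, 2260 is in that span).
Jun 28, 2260 → Jun 28, 2261: 365 days.
Jun 28, 2261 → Jun 28, 2262: 365 days.
Jun 28, 2262 → Jul 28, 2262: 30 days (June has 30).
Jul 28, 2262 → Aug 28, 2262: 31 days (July has 31).
Aug 28, 2262 → Sep 28, 2262: 31 days (August has 31).
Sep 28, 2262 → Oct 28, 2262: 30 days (September has 30).
Oct 28, 2262 → Nov 28, 2262: 31 days (October has 31).
Nov 28, 2262 → Dec 28, 2262: 30 days (November has 30).
Dec 28, 2262 → Jan 28, 2263: 31 days (December has 31).
Jan 28, 2263 → Feb 8, 2263: 11 days.
Total: 6799 days.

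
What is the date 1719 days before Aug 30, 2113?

−365 (one year) → Aug 30, 2112 (1354 left).
−366 (one year; includes Feb 29, 2112) → Aug 30, 2111 (988 left).
−365 (one year) → Aug 30, 2110 (623 left).
−365 (one year) → Aug 30, 2109 (258 left).
−30 → Jul 31, 2109 (end of Jul, 31 days; 228 left).
−31 → Jun 30, 2109 (end of Jun, 30 days; 197 left).
−30 → May 31, 2109 (end of May, 31 days; 167 left).
−31 → Apr 30, 2109 (end of Apr, 30 days; 136 left).
−30 → Mar 31, 2109 (end of Mar, 31 days; 106 left).
−31 → Feb 28, 2109 (end of Feb, 28 days; 75 left).
−28 → Jan 31, 2109 (end of Jan, 31 days; 47 left).
−31 → Dec 31, 2108 (end of Dec, 31 days; 16 left).
−16 → Dec 15, 2108.

December 15, 2108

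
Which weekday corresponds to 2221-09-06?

Thursday

Doomsday rule: the anchor day for the 2200s is Friday. For year 21: 21÷12 = 1 r 9, and 9÷4 = 2, so 1+9+2 = 12.
Friday + 12 ≡ Wednesday — that's 2221's doomsday.
In September the doomsday date is Sep 5.
Sep 6 is 1 day after Sep 5; 1 mod 7 = 1, so Wednesday + 1 = Thursday.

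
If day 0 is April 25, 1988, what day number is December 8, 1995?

2783

Apr 25, 1988 → Apr 25, 1989: 365 days.
Apr 25, 1989 → Apr 25, 1990: 365 days.
Apr 25, 1990 → Apr 25, 1991: 365 days.
Apr 25, 1991 → Apr 25, 1992: 366 days (Feb 29, 1992 is in that span).
Apr 25, 1992 → Apr 25, 1993: 365 days.
Apr 25, 1993 → Apr 25, 1994: 365 days.
Apr 25, 1994 → Apr 25, 1995: 365 days.
Apr 25, 1995 → May 25, 1995: 30 days (April has 30).
May 25, 1995 → Jun 25, 1995: 31 days (May has 31).
Jun 25, 1995 → Jul 25, 1995: 30 days (June has 30).
Jul 25, 1995 → Aug 25, 1995: 31 days (July has 31).
Aug 25, 1995 → Sep 25, 1995: 31 days (August has 31).
Sep 25, 1995 → Oct 25, 1995: 30 days (September has 30).
Oct 25, 1995 → Nov 25, 1995: 31 days (October has 31).
Nov 25, 1995 → Dec 8, 1995: 13 days.
Total: 2783 days.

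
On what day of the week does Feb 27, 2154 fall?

Wednesday

Doomsday rule: the anchor day for the 2100s is Sunday. For year 54: 54÷12 = 4 r 6, and 6÷4 = 1, so 4+6+1 = 11.
Sunday + 11 ≡ Thursday — that's 2154's doomsday.
In February the doomsday date is Feb 28 (2154 is not a leap year).
Feb 27 is 1 day before Feb 28; 1 mod 7 = 1, so Thursday − 1 = Wednesday.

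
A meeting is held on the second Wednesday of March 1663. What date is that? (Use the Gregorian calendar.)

March 14, 1663

March 1, 1663 is a Thursday.
The first Wednesday is therefore March 7 (6 days later).
The second Wednesday is 7 + 1×7 = March 14.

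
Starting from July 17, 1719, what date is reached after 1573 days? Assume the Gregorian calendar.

November 6, 1723

+366 (one year; includes Feb 29, 1720) → Jul 17, 1720 (1207 left).
+365 (one year) → Jul 17, 1721 (842 left).
+365 (one year) → Jul 17, 1722 (477 left).
+365 (one year) → Jul 17, 1723 (112 left).
Jul has 31 days: +15 → Aug 1, 1723 (97 left).
Aug has 31 days: +31 → Sep 1, 1723 (66 left).
Sep has 30 days: +30 → Oct 1, 1723 (36 left).
Oct has 31 days: +31 → Nov 1, 1723 (5 left).
+5 → Nov 6, 1723.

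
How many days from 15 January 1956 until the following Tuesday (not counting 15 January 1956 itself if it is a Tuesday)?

2

Jan 15, 1956 is a Sunday.
From Sunday to the next Tuesday is 2 days.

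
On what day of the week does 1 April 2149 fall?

Tuesday

Doomsday rule: the anchor day for the 2100s is Sunday. For year 49: 49÷12 = 4 r 1, and 1÷4 = 0, so 4+1+0 = 5.
Sunday + 5 ≡ Friday — that's 2149's doomsday.
In April the doomsday date is Apr 4.
Apr 1 is 3 days before Apr 4; 3 mod 7 = 3, so Friday − 3 = Tuesday.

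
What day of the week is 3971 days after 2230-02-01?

Wednesday

Feb 1, 2230 is a Monday.
3971 mod 7 = 2, so 3971 days after a Monday is Monday + 2 = Wednesday.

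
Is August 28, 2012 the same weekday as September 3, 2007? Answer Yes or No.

No

From Sep 3, 2007 to Aug 28, 2012 is 1821 days.
1821 mod 7 = 1, so they are different weekdays.
(Sep 3, 2007 is a Monday; Aug 28, 2012 is a Tuesday.)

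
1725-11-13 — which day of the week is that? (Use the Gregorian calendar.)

Tuesday

Doomsday rule: the anchor day for the 1700s is Sunday. For year 25: 25÷12 = 2 r 1, and 1÷4 = 0, so 2+1+0 = 3.
Sunday + 3 ≡ Wednesday — that's 1725's doomsday.
In November the doomsday date is Nov 7.
Nov 13 is 6 days after Nov 7; 6 mod 7 = 6, so Wednesday + 6 = Tuesday.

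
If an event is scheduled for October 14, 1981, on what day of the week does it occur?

Doomsday rule: the anchor day for the 1900s is Wednesday. For year 81: 81÷12 = 6 r 9, and 9÷4 = 2, so 6+9+2 = 17.
Wednesday + 17 ≡ Saturday — that's 1981's doomsday.
In October the doomsday date is Oct 10.
Oct 14 is 4 days after Oct 10; 4 mod 7 = 4, so Saturday + 4 = Wednesday.

Wednesday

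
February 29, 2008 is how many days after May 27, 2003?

May 27, 2003 → May 27, 2004: 366 days (Feb 29, 2004 is in that span).
May 27, 2004 → May 27, 2005: 365 days.
May 27, 2005 → May 27, 2006: 365 days.
May 27, 2006 → May 27, 2007: 365 days.
May 27, 2007 → Jun 27, 2007: 31 days (May has 31).
Jun 27, 2007 → Jul 27, 2007: 30 days (June has 30).
Jul 27, 2007 → Aug 27, 2007: 31 days (July has 31).
Aug 27, 2007 → Sep 27, 2007: 31 days (August has 31).
Sep 27, 2007 → Oct 27, 2007: 30 days (September has 30).
Oct 27, 2007 → Nov 27, 2007: 31 days (October has 31).
Nov 27, 2007 → Dec 27, 2007: 30 days (November has 30).
Dec 27, 2007 → Jan 27, 2008: 31 days (December has 31).
Jan 27, 2008 → Feb 27, 2008: 31 days (January has 31).
Feb 27, 2008 → Feb 29, 2008: 2 days.
Total: 1739 days.

1739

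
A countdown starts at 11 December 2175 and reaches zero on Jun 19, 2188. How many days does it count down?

Dec 11, 2175 → Dec 11, 2176: 366 days (Feb 29, 2176 is in that span).
Dec 11, 2176 → Dec 11, 2177: 365 days.
Dec 11, 2177 → Dec 11, 2178: 365 days.
Dec 11, 2178 → Dec 11, 2179: 365 days.
Dec 11, 2179 → Dec 11, 2180: 366 days (Feb 29, 2180 is in that span).
Dec 11, 2180 → Dec 11, 2181: 365 days.
Dec 11, 2181 → Dec 11, 2182: 365 days.
Dec 11, 2182 → Dec 11, 2183: 365 days.
Dec 11, 2183 → Dec 11, 2184: 366 days (Feb 29, 2184 is in that span).
Dec 11, 2184 → Dec 11, 2185: 365 days.
Dec 11, 2185 → Dec 11, 2186: 365 days.
Dec 11, 2186 → Dec 11, 2187: 365 days.
Dec 11, 2187 → Jan 11, 2188: 31 days (December has 31).
Jan 11, 2188 → Feb 11, 2188: 31 days (January has 31).
Feb 11, 2188 → Mar 11, 2188: 29 days (February has 29).
Mar 11, 2188 → Apr 11, 2188: 31 days (March has 31).
Apr 11, 2188 → May 11, 2188: 30 days (April has 30).
May 11, 2188 → Jun 11, 2188: 31 days (May has 31).
Jun 11, 2188 → Jun 19, 2188: 8 days.
Total: 4574 days.

4574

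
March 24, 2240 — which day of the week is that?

Tuesday

Doomsday rule: the anchor day for the 2200s is Friday. For year 40: 40÷12 = 3 r 4, and 4÷4 = 1, so 3+4+1 = 8.
Friday + 8 ≡ Saturday — that's 2240's doomsday.
In March the doomsday date is Mar 14.
Mar 24 is 10 days after Mar 14; 10 mod 7 = 3, so Saturday + 3 = Tuesday.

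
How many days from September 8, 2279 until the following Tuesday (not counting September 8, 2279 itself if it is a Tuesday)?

1

Sep 8, 2279 is a Monday.
From Monday to the next Tuesday is 1 day.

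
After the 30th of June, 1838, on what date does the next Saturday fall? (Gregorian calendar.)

Jun 30, 1838 is a Saturday.
From Saturday to the next Saturday is 7 days.
Jun 30, 1838 + 7 = Jul 7, 1838.

July 7, 1838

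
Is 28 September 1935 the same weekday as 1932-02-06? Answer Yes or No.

Yes

From Feb 6, 1932 to Sep 28, 1935 is 1330 days.
1330 mod 7 = 0, so they are the same weekday.
(Feb 6, 1932 is a Saturday; Sep 28, 1935 is a Saturday.)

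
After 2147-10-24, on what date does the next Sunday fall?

Oct 24, 2147 is a Tuesday.
From Tuesday to the next Sunday is 5 days.
Oct 24, 2147 + 5 = Oct 29, 2147.

October 29, 2147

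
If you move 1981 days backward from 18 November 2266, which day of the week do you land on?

First find the weekday of Nov 18, 2266. Doomsday rule: the anchor day for the 2200s is Friday. For year 66: 66÷12 = 5 r 6, and 6÷4 = 1, so 5+6+1 = 12.
Friday + 12 ≡ Wednesday — that's 2266's doomsday.
In November the doomsday date is Nov 7.
Nov 18 is 11 days after Nov 7; 11 mod 7 = 4, so Wednesday + 4 = Sunday.
1981 mod 7 = 0, so 1981 days before a Sunday is Sunday − 0 = Sunday.

Sunday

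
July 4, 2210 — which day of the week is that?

Wednesday

Doomsday rule: the anchor day for the 2200s is Friday. For year 10: 10÷12 = 0 r 10, and 10÷4 = 2, so 0+10+2 = 12.
Friday + 12 ≡ Wednesday — that's 2210's doomsday.
In July the doomsday date is Jul 11.
Jul 4 is 7 days before Jul 11; 7 mod 7 = 0, so Wednesday − 0 = Wednesday.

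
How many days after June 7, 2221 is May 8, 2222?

335

Jun 7, 2221 → Jul 7, 2221: 30 days (June has 30).
Jul 7, 2221 → Aug 7, 2221: 31 days (July has 31).
Aug 7, 2221 → Sep 7, 2221: 31 days (August has 31).
Sep 7, 2221 → Oct 7, 2221: 30 days (September has 30).
Oct 7, 2221 → Nov 7, 2221: 31 days (October has 31).
Nov 7, 2221 → Dec 7, 2221: 30 days (November has 30).
Dec 7, 2221 → Jan 7, 2222: 31 days (December has 31).
Jan 7, 2222 → Feb 7, 2222: 31 days (January has 31).
Feb 7, 2222 → Mar 7, 2222: 28 days (February has 28).
Mar 7, 2222 → Apr 7, 2222: 31 days (March has 31).
Apr 7, 2222 → May 7, 2222: 30 days (April has 30).
May 7, 2222 → May 8, 2222: 1 days.
Total: 335 days.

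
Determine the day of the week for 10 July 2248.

Monday

Doomsday rule: the anchor day for the 2200s is Friday. For year 48: 48÷12 = 4 r 0, and 0÷4 = 0, so 4+0+0 = 4.
Friday + 4 ≡ Tuesday — that's 2248's doomsday.
In July the doomsday date is Jul 11.
Jul 10 is 1 day before Jul 11; 1 mod 7 = 1, so Tuesday − 1 = Monday.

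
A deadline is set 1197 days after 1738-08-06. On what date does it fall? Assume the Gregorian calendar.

November 15, 1741

+365 (one year) → Aug 6, 1739 (832 left).
+366 (one year; includes Feb 29, 1740) → Aug 6, 1740 (466 left).
+365 (one year) → Aug 6, 1741 (101 left).
Aug has 31 days: +26 → Sep 1, 1741 (75 left).
Sep has 30 days: +30 → Oct 1, 1741 (45 left).
Oct has 31 days: +31 → Nov 1, 1741 (14 left).
+14 → Nov 15, 1741.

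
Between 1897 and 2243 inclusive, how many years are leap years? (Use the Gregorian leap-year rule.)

83

Multiples of 4 in [1897,2243]: 86.
Of those, multiples of 100: 4 (not leap unless ÷400).
Multiples of 400: 1.
Leap years = 86 − 4 + 1 = 83.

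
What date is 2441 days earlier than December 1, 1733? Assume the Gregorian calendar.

March 27, 1727

−365 (one year) → Dec 1, 1732 (2076 left).
−366 (one year; includes Feb 29, 1732) → Dec 1, 1731 (1710 left).
−365 (one year) → Dec 1, 1730 (1345 left).
−365 (one year) → Dec 1, 1729 (980 left).
−365 (one year) → Dec 1, 1728 (615 left).
−366 (one year; includes Feb 29, 1728) → Dec 1, 1727 (249 left).
−1 → Nov 30, 1727 (end of Nov, 30 days; 248 left).
−30 → Oct 31, 1727 (end of Oct, 31 days; 218 left).
−31 → Sep 30, 1727 (end of Sep, 30 days; 187 left).
−30 → Aug 31, 1727 (end of Aug, 31 days; 157 left).
−31 → Jul 31, 1727 (end of Jul, 31 days; 126 left).
−31 → Jun 30, 1727 (end of Jun, 30 days; 95 left).
−30 → May 31, 1727 (end of May, 31 days; 65 left).
−31 → Apr 30, 1727 (end of Apr, 30 days; 34 left).
−30 → Mar 31, 1727 (end of Mar, 31 days; 4 left).
−4 → Mar 27, 1727.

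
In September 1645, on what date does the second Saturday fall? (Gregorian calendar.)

September 1, 1645 is a Friday.
The first Saturday is therefore September 2 (1 days later).
The second Saturday is 2 + 1×7 = September 9.

September 9, 1645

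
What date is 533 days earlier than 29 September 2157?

April 14, 2156

−365 (one year) → Sep 29, 2156 (168 left).
−29 → Aug 31, 2156 (end of Aug, 31 days; 139 left).
−31 → Jul 31, 2156 (end of Jul, 31 days; 108 left).
−31 → Jun 30, 2156 (end of Jun, 30 days; 77 left).
−30 → May 31, 2156 (end of May, 31 days; 47 left).
−31 → Apr 30, 2156 (end of Apr, 30 days; 16 left).
−16 → Apr 14, 2156.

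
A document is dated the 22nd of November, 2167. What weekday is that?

Sunday

Doomsday rule: the anchor day for the 2100s is Sunday. For year 67: 67÷12 = 5 r 7, and 7÷4 = 1, so 5+7+1 = 13.
Sunday + 13 ≡ Saturday — that's 2167's doomsday.
In November the doomsday date is Nov 7.
Nov 22 is 15 days after Nov 7; 15 mod 7 = 1, so Saturday + 1 = Sunday.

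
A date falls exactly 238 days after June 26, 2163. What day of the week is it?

First find the weekday of Jun 26, 2163. Doomsday rule: the anchor day for the 2100s is Sunday. For year 63: 63÷12 = 5 r 3, and 3÷4 = 0, so 5+3+0 = 8.
Sunday + 8 ≡ Monday — that's 2163's doomsday.
In June the doomsday date is Jun 6.
Jun 26 is 20 days after Jun 6; 20 mod 7 = 6, so Monday + 6 = Sunday.
238 mod 7 = 0, so 238 days after a Sunday is Sunday + 0 = Sunday.

Sunday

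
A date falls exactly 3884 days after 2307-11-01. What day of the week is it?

First find the weekday of Nov 1, 2307. Doomsday rule: the anchor day for the 2300s is Wednesday. For year 07: 7÷12 = 0 r 7, and 7÷4 = 1, so 0+7+1 = 8.
Wednesday + 8 ≡ Thursday — that's 2307's doomsday.
In November the doomsday date is Nov 7.
Nov 1 is 6 days before Nov 7; 6 mod 7 = 6, so Thursday − 6 = Friday.
3884 mod 7 = 6, so 3884 days after a Friday is Friday + 6 = Thursday.

Thursday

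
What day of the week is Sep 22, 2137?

Doomsday rule: the anchor day for the 2100s is Sunday. For year 37: 37÷12 = 3 r 1, and 1÷4 = 0, so 3+1+0 = 4.
Sunday + 4 ≡ Thursday — that's 2137's doomsday.
In September the doomsday date is Sep 5.
Sep 22 is 17 days after Sep 5; 17 mod 7 = 3, so Thursday + 3 = Sunday.

Sunday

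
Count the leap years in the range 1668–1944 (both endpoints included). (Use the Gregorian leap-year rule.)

Multiples of 4 in [1668,1944]: 70.
Of those, multiples of 100: 3 (not leap unless ÷400).
Multiples of 400: 0.
Leap years = 70 − 3 + 0 = 67.

67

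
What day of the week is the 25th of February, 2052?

Sunday

January 1, 2052 is a Monday.
Jan 1, 2052 → Feb 1, 2052: 31 days (January has 31).
Feb 1, 2052 → Feb 25, 2052: 24 days.
Total: 55 days.
55 mod 7 = 6, so Monday + 6 = Sunday.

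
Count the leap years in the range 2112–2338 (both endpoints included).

55

Multiples of 4 in [2112,2338]: 57.
Of those, multiples of 100: 2 (not leap unless ÷400).
Multiples of 400: 0.
Leap years = 57 − 2 + 0 = 55.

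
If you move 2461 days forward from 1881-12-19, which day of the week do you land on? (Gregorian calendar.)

Friday

Dec 19, 1881 is a Monday.
2461 mod 7 = 4, so 2461 days after a Monday is Monday + 4 = Friday.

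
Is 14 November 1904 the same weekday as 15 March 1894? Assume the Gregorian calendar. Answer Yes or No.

No

From Mar 15, 1894 to Nov 14, 1904 is 3896 days.
3896 mod 7 = 4, so they are different weekdays.
(Mar 15, 1894 is a Thursday; Nov 14, 1904 is a Monday.)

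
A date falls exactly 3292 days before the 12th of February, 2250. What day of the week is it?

Sunday

First find the weekday of Feb 12, 2250. Doomsday rule: the anchor day for the 2200s is Friday. For year 50: 50÷12 = 4 r 2, and 2÷4 = 0, so 4+2+0 = 6.
Friday + 6 ≡ Thursday — that's 2250's doomsday.
In February the doomsday date is Feb 28 (2250 is not a leap year).
Feb 12 is 16 days before Feb 28; 16 mod 7 = 2, so Thursday − 2 = Tuesday.
3292 mod 7 = 2, so 3292 days before a Tuesday is Tuesday − 2 = Sunday.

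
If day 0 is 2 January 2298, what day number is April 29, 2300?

847

Jan 2, 2298 → Jan 2, 2299: 365 days.
Jan 2, 2299 → Jan 2, 2300: 365 days.
Jan 2, 2300 → Feb 2, 2300: 31 days (January has 31).
Feb 2, 2300 → Mar 2, 2300: 28 days (February has 28).
Mar 2, 2300 → Apr 2, 2300: 31 days (March has 31).
Apr 2, 2300 → Apr 29, 2300: 27 days.
Total: 847 days.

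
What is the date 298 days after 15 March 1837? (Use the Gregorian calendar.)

January 7, 1838

Mar has 31 days: +17 → Apr 1, 1837 (281 left).
Apr has 30 days: +30 → May 1, 1837 (251 left).
May has 31 days: +31 → Jun 1, 1837 (220 left).
Jun has 30 days: +30 → Jul 1, 1837 (190 left).
Jul has 31 days: +31 → Aug 1, 1837 (159 left).
Aug has 31 days: +31 → Sep 1, 1837 (128 left).
Sep has 30 days: +30 → Oct 1, 1837 (98 left).
Oct has 31 days: +31 → Nov 1, 1837 (67 left).
Nov has 30 days: +30 → Dec 1, 1837 (37 left).
Dec has 31 days: +31 → Jan 1, 1838 (6 left).
+6 → Jan 7, 1838.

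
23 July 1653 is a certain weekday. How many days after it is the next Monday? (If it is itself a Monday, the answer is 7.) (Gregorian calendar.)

Jul 23, 1653 is a Wednesday.
From Wednesday to the next Monday is 5 days.

5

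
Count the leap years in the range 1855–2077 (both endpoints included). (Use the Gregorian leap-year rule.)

Multiples of 4 in [1855,2077]: 56.
Of those, multiples of 100: 2 (not leap unless ÷400).
Multiples of 400: 1.
Leap years = 56 − 2 + 1 = 55.

55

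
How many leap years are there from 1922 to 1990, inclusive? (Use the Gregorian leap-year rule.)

Multiples of 4 in [1922,1990]: 17.
Of those, multiples of 100: 0 (not leap unless ÷400).
Multiples of 400: 0.
Leap years = 17 − 0 + 0 = 17.

17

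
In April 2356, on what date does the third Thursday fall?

April 19, 2356

April 1, 2356 is a Sunday.
The first Thursday is therefore April 5 (4 days later).
The third Thursday is 5 + 2×7 = April 19.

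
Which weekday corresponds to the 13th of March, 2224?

Doomsday rule: the anchor day for the 2200s is Friday. For year 24: 24÷12 = 2 r 0, and 0÷4 = 0, so 2+0+0 = 2.
Friday + 2 ≡ Sunday — that's 2224's doomsday.
In March the doomsday date is Mar 14.
Mar 13 is 1 day before Mar 14; 1 mod 7 = 1, so Sunday − 1 = Saturday.

Saturday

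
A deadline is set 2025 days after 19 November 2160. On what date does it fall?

+365 (one year) → Nov 19, 2161 (1660 left).
+365 (one year) → Nov 19, 2162 (1295 left).
+365 (one year) → Nov 19, 2163 (930 left).
+366 (one year; includes Feb 29, 2164) → Nov 19, 2164 (564 left).
+365 (one year) → Nov 19, 2165 (199 left).
Nov has 30 days: +12 → Dec 1, 2165 (187 left).
Dec has 31 days: +31 → Jan 1, 2166 (156 left).
Jan has 31 days: +31 → Feb 1, 2166 (125 left).
Feb has 28 days: +28 → Mar 1, 2166 (97 left).
Mar has 31 days: +31 → Apr 1, 2166 (66 left).
Apr has 30 days: +30 → May 1, 2166 (36 left).
May has 31 days: +31 → Jun 1, 2166 (5 left).
+5 → Jun 6, 2166.

June 6, 2166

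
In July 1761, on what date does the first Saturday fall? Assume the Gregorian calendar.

July 4, 1761

July 1, 1761 is a Wednesday.
The first Saturday is therefore July 4 (3 days later).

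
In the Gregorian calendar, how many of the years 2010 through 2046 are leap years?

9

Multiples of 4 in [2010,2046]: 9.
Of those, multiples of 100: 0 (not leap unless ÷400).
Multiples of 400: 0.
Leap years = 9 − 0 + 0 = 9.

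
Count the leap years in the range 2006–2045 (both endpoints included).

10

Multiples of 4 in [2006,2045]: 10.
Of those, multiples of 100: 0 (not leap unless ÷400).
Multiples of 400: 0.
Leap years = 10 − 0 + 0 = 10.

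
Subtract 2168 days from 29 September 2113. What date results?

October 23, 2107

−365 (one year) → Sep 29, 2112 (1803 left).
−366 (one year; includes Feb 29, 2112) → Sep 29, 2111 (1437 left).
−365 (one year) → Sep 29, 2110 (1072 left).
−365 (one year) → Sep 29, 2109 (707 left).
−365 (one year) → Sep 29, 2108 (342 left).
−29 → Aug 31, 2108 (end of Aug, 31 days; 313 left).
−31 → Jul 31, 2108 (end of Jul, 31 days; 282 left).
−31 → Jun 30, 2108 (end of Jun, 30 days; 251 left).
−30 → May 31, 2108 (end of May, 31 days; 221 left).
−31 → Apr 30, 2108 (end of Apr, 30 days; 190 left).
−30 → Mar 31, 2108 (end of Mar, 31 days; 160 left).
−31 → Feb 29, 2108 (end of Feb, 29 days; 129 left).
−29 → Jan 31, 2108 (end of Jan, 31 days; 100 left).
−31 → Dec 31, 2107 (end of Dec, 31 days; 69 left).
−31 → Nov 30, 2107 (end of Nov, 30 days; 38 left).
−30 → Oct 31, 2107 (end of Oct, 31 days; 8 left).
−8 → Oct 23, 2107.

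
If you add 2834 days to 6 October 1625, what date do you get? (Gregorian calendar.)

July 10, 1633

+365 (one year) → Oct 6, 1626 (2469 left).
+365 (one year) → Oct 6, 1627 (2104 left).
+366 (one year; includes Feb 29, 1628) → Oct 6, 1628 (1738 left).
+365 (one year) → Oct 6, 1629 (1373 left).
+365 (one year) → Oct 6, 1630 (1008 left).
+365 (one year) → Oct 6, 1631 (643 left).
+366 (one year; includes Feb 29, 1632) → Oct 6, 1632 (277 left).
Oct has 31 days: +26 → Nov 1, 1632 (251 left).
Nov has 30 days: +30 → Dec 1, 1632 (221 left).
Dec has 31 days: +31 → Jan 1, 1633 (190 left).
Jan has 31 days: +31 → Feb 1, 1633 (159 left).
Feb has 28 days: +28 → Mar 1, 1633 (131 left).
Mar has 31 days: +31 → Apr 1, 1633 (100 left).
Apr has 30 days: +30 → May 1, 1633 (70 left).
May has 31 days: +31 → Jun 1, 1633 (39 left).
Jun has 30 days: +30 → Jul 1, 1633 (9 left).
+9 → Jul 10, 1633.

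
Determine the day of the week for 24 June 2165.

Monday

January 1, 2165 is a Tuesday.
Jan 1, 2165 → Feb 1, 2165: 31 days (January has 31).
Feb 1, 2165 → Mar 1, 2165: 28 days (February has 28).
Mar 1, 2165 → Apr 1, 2165: 31 days (March has 31).
Apr 1, 2165 → May 1, 2165: 30 days (April has 30).
May 1, 2165 → Jun 1, 2165: 31 days (May has 31).
Jun 1, 2165 → Jun 24, 2165: 23 days.
Total: 174 days.
174 mod 7 = 6, so Tuesday + 6 = Monday.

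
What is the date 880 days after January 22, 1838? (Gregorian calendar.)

+365 (one year) → Jan 22, 1839 (515 left).
+365 (one year) → Jan 22, 1840 (150 left).
Jan has 31 days: +10 → Feb 1, 1840 (140 left).
Feb has 29 days: +29 → Mar 1, 1840 (111 left).
Mar has 31 days: +31 → Apr 1, 1840 (80 left).
Apr has 30 days: +30 → May 1, 1840 (50 left).
May has 31 days: +31 → Jun 1, 1840 (19 left).
+19 → Jun 20, 1840.

June 20, 1840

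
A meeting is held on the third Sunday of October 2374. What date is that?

October 20, 2374

October 1, 2374 is a Tuesday.
The first Sunday is therefore October 6 (5 days later).
The third Sunday is 6 + 2×7 = October 20.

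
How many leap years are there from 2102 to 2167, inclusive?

16

Multiples of 4 in [2102,2167]: 16.
Of those, multiples of 100: 0 (not leap unless ÷400).
Multiples of 400: 0.
Leap years = 16 − 0 + 0 = 16.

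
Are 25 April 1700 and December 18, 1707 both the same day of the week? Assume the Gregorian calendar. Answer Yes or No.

From Apr 25, 1700 to Dec 18, 1707 is 2793 days.
2793 mod 7 = 0, so they are the same weekday.
(Apr 25, 1700 is a Sunday; Dec 18, 1707 is a Sunday.)

Yes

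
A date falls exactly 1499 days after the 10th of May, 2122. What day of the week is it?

May 10, 2122 is a Sunday.
1499 mod 7 = 1, so 1499 days after a Sunday is Sunday + 1 = Monday.

Monday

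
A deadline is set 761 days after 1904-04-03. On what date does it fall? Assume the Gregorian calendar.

May 4, 1906

+365 (one year) → Apr 3, 1905 (396 left).
Apr has 30 days: +28 → May 1, 1905 (368 left).
May has 31 days: +31 → Jun 1, 1905 (337 left).
Jun has 30 days: +30 → Jul 1, 1905 (307 left).
Jul has 31 days: +31 → Aug 1, 1905 (276 left).
Aug has 31 days: +31 → Sep 1, 1905 (245 left).
Sep has 30 days: +30 → Oct 1, 1905 (215 left).
Oct has 31 days: +31 → Nov 1, 1905 (184 left).
Nov has 30 days: +30 → Dec 1, 1905 (154 left).
Dec has 31 days: +31 → Jan 1, 1906 (123 left).
Jan has 31 days: +31 → Feb 1, 1906 (92 left).
Feb has 28 days: +28 → Mar 1, 1906 (64 left).
Mar has 31 days: +31 → Apr 1, 1906 (33 left).
Apr has 30 days: +30 → May 1, 1906 (3 left).
+3 → May 4, 1906.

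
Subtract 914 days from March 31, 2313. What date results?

−365 (one year) → Mar 31, 2312 (549 left).
−366 (one year; includes Feb 29, 2312) → Mar 31, 2311 (183 left).
−31 → Feb 28, 2311 (end of Feb, 28 days; 152 left).
−28 → Jan 31, 2311 (end of Jan, 31 days; 124 left).
−31 → Dec 31, 2310 (end of Dec, 31 days; 93 left).
−31 → Nov 30, 2310 (end of Nov, 30 days; 62 left).
−30 → Oct 31, 2310 (end of Oct, 31 days; 32 left).
−31 → Sep 30, 2310 (end of Sep, 30 days; 1 left).
−1 → Sep 29, 2310.

September 29, 2310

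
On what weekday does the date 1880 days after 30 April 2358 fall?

Apr 30, 2358 is a Wednesday.
1880 mod 7 = 4, so 1880 days after a Wednesday is Wednesday + 4 = Sunday.

Sunday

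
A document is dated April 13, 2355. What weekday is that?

Wednesday

Doomsday rule: the anchor day for the 2300s is Wednesday. For year 55: 55÷12 = 4 r 7, and 7÷4 = 1, so 4+7+1 = 12.
Wednesday + 12 ≡ Monday — that's 2355's doomsday.
In April the doomsday date is Apr 4.
Apr 13 is 9 days after Apr 4; 9 mod 7 = 2, so Monday + 2 = Wednesday.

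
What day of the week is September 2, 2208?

Friday

Doomsday rule: the anchor day for the 2200s is Friday. For year 08: 8÷12 = 0 r 8, and 8÷4 = 2, so 0+8+2 = 10.
Friday + 10 ≡ Monday — that's 2208's doomsday.
In September the doomsday date is Sep 5.
Sep 2 is 3 days before Sep 5; 3 mod 7 = 3, so Monday − 3 = Friday.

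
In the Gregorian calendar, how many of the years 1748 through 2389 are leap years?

156

Multiples of 4 in [1748,2389]: 161.
Of those, multiples of 100: 6 (not leap unless ÷400).
Multiples of 400: 1.
Leap years = 161 − 6 + 1 = 156.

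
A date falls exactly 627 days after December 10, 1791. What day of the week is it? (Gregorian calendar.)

Wednesday

Dec 10, 1791 is a Saturday.
627 mod 7 = 4, so 627 days after a Saturday is Saturday + 4 = Wednesday.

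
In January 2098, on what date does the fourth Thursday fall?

January 1, 2098 is a Wednesday.
The first Thursday is therefore January 2 (1 days later).
The fourth Thursday is 2 + 3×7 = January 23.

January 23, 2098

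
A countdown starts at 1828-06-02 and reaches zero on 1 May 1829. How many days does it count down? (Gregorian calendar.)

333

Jun 2, 1828 → Jul 2, 1828: 30 days (June has 30).
Jul 2, 1828 → Aug 2, 1828: 31 days (July has 31).
Aug 2, 1828 → Sep 2, 1828: 31 days (August has 31).
Sep 2, 1828 → Oct 2, 1828: 30 days (September has 30).
Oct 2, 1828 → Nov 2, 1828: 31 days (October has 31).
Nov 2, 1828 → Dec 2, 1828: 30 days (November has 30).
Dec 2, 1828 → Jan 2, 1829: 31 days (December has 31).
Jan 2, 1829 → Feb 2, 1829: 31 days (January has 31).
Feb 2, 1829 → Mar 2, 1829: 28 days (February has 28).
Mar 2, 1829 → Apr 2, 1829: 31 days (March has 31).
Apr 2, 1829 → May 1, 1829: 29 days.
Total: 333 days.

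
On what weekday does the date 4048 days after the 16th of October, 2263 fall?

First find the weekday of Oct 16, 2263. Doomsday rule: the anchor day for the 2200s is Friday. For year 63: 63÷12 = 5 r 3, and 3÷4 = 0, so 5+3+0 = 8.
Friday + 8 ≡ Saturday — that's 2263's doomsday.
In October the doomsday date is Oct 10.
Oct 16 is 6 days after Oct 10; 6 mod 7 = 6, so Saturday + 6 = Friday.
4048 mod 7 = 2, so 4048 days after a Friday is Friday + 2 = Sunday.

Sunday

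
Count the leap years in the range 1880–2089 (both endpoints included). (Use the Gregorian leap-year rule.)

Multiples of 4 in [1880,2089]: 53.
Of those, multiples of 100: 2 (not leap unless ÷400).
Multiples of 400: 1.
Leap years = 53 − 2 + 1 = 52.

52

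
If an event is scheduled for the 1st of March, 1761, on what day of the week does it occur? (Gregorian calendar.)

Doomsday rule: the anchor day for the 1700s is Sunday. For year 61: 61÷12 = 5 r 1, and 1÷4 = 0, so 5+1+0 = 6.
Sunday + 6 ≡ Saturday — that's 1761's doomsday.
In March the doomsday date is Mar 14.
Mar 1 is 13 days before Mar 14; 13 mod 7 = 6, so Saturday − 6 = Sunday.

Sunday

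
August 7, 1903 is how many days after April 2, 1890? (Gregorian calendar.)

Apr 2, 1890 → Apr 2, 1891: 365 days.
Apr 2, 1891 → Apr 2, 1892: 366 days (Feb 29, 1892 is in that span).
Apr 2, 1892 → Apr 2, 1893: 365 days.
Apr 2, 1893 → Apr 2, 1894: 365 days.
Apr 2, 1894 → Apr 2, 1895: 365 days.
Apr 2, 1895 → Apr 2, 1896: 366 days (Feb 29, 1896 is in that span).
Apr 2, 1896 → Apr 2, 1897: 365 days.
Apr 2, 1897 → Apr 2, 1898: 365 days.
Apr 2, 1898 → Apr 2, 1899: 365 days.
Apr 2, 1899 → Apr 2, 1900: 365 days.
Apr 2, 1900 → Apr 2, 1901: 365 days.
Apr 2, 1901 → Apr 2, 1902: 365 days.
Apr 2, 1902 → Apr 2, 1903: 365 days.
Apr 2, 1903 → May 2, 1903: 30 days (April has 30).
May 2, 1903 → Jun 2, 1903: 31 days (May has 31).
Jun 2, 1903 → Jul 2, 1903: 30 days (June has 30).
Jul 2, 1903 → Aug 2, 1903: 31 days (July has 31).
Aug 2, 1903 → Aug 7, 1903: 5 days.
Total: 4874 days.

4874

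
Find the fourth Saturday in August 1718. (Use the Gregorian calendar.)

August 27, 1718

August 1, 1718 is a Monday.
The first Saturday is therefore August 6 (5 days later).
The fourth Saturday is 6 + 3×7 = August 27.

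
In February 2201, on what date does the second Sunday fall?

February 1, 2201 is a Sunday.
The first Sunday is therefore February 1 (same day).
The second Sunday is 1 + 1×7 = February 8.

February 8, 2201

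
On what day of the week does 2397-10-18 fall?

Doomsday rule: the anchor day for the 2300s is Wednesday. For year 97: 97÷12 = 8 r 1, and 1÷4 = 0, so 8+1+0 = 9.
Wednesday + 9 ≡ Friday — that's 2397's doomsday.
In October the doomsday date is Oct 10.
Oct 18 is 8 days after Oct 10; 8 mod 7 = 1, so Friday + 1 = Saturday.

Saturday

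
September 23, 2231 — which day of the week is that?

Friday

Doomsday rule: the anchor day for the 2200s is Friday. For year 31: 31÷12 = 2 r 7, and 7÷4 = 1, so 2+7+1 = 10.
Friday + 10 ≡ Monday — that's 2231's doomsday.
In September the doomsday date is Sep 5.
Sep 23 is 18 days after Sep 5; 18 mod 7 = 4, so Monday + 4 = Friday.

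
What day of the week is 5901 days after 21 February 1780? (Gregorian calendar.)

Monday

First find the weekday of Feb 21, 1780. Doomsday rule: the anchor day for the 1700s is Sunday. For year 80: 80÷12 = 6 r 8, and 8÷4 = 2, so 6+8+2 = 16.
Sunday + 16 ≡ Tuesday — that's 1780's doomsday.
In February the doomsday date is Feb 29 (1780 is a leap year (divisible by 4)).
Feb 21 is 8 days before Feb 29; 8 mod 7 = 1, so Tuesday − 1 = Monday.
5901 mod 7 = 0, so 5901 days after a Monday is Monday + 0 = Monday.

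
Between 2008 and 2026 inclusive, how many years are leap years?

Multiples of 4 in [2008,2026]: 5.
Of those, multiples of 100: 0 (not leap unless ÷400).
Multiples of 400: 0.
Leap years = 5 − 0 + 0 = 5.

5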